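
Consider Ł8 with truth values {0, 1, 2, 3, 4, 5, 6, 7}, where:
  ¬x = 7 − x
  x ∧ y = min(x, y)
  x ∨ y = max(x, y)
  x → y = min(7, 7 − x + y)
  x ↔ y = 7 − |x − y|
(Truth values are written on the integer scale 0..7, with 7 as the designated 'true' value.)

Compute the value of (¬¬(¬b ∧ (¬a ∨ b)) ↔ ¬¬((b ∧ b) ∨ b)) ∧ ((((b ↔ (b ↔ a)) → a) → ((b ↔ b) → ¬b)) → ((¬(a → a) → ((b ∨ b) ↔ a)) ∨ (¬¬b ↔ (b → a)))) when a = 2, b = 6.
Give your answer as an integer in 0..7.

2

¬b = ¬6 = 1
¬a = ¬2 = 5
¬a ∨ b = 5 ∨ 6 = 6
¬b ∧ (¬a ∨ b) = 1 ∧ 6 = 1
¬(¬b ∧ (¬a ∨ b)) = ¬1 = 6
¬¬(¬b ∧ (¬a ∨ b)) = ¬6 = 1
b ∧ b = 6 ∧ 6 = 6
(b ∧ b) ∨ b = 6 ∨ 6 = 6
¬((b ∧ b) ∨ b) = ¬6 = 1
¬¬((b ∧ b) ∨ b) = ¬1 = 6
¬¬(¬b ∧ (¬a ∨ b)) ↔ ¬¬((b ∧ b) ∨ b) = 1 ↔ 6 = 2
b ↔ a = 6 ↔ 2 = 3
b ↔ (b ↔ a) = 6 ↔ 3 = 4
(b ↔ (b ↔ a)) → a = 4 → 2 = 5
b ↔ b = 6 ↔ 6 = 7
¬b = ¬6 = 1
(b ↔ b) → ¬b = 7 → 1 = 1
((b ↔ (b ↔ a)) → a) → ((b ↔ b) → ¬b) = 5 → 1 = 3
a → a = 2 → 2 = 7
¬(a → a) = ¬7 = 0
b ∨ b = 6 ∨ 6 = 6
(b ∨ b) ↔ a = 6 ↔ 2 = 3
¬(a → a) → ((b ∨ b) ↔ a) = 0 → 3 = 7
¬b = ¬6 = 1
¬¬b = ¬1 = 6
b → a = 6 → 2 = 3
¬¬b ↔ (b → a) = 6 ↔ 3 = 4
(¬(a → a) → ((b ∨ b) ↔ a)) ∨ (¬¬b ↔ (b → a)) = 7 ∨ 4 = 7
(((b ↔ (b ↔ a)) → a) → ((b ↔ b) → ¬b)) → ((¬(a → a) → ((b ∨ b) ↔ a)) ∨ (¬¬b ↔ (b → a))) = 3 → 7 = 7
(¬¬(¬b ∧ (¬a ∨ b)) ↔ ¬¬((b ∧ b) ∨ b)) ∧ ((((b ↔ (b ↔ a)) → a) → ((b ↔ b) → ¬b)) → ((¬(a → a) → ((b ∨ b) ↔ a)) ∨ (¬¬b ↔ (b → a)))) = 2 ∧ 7 = 2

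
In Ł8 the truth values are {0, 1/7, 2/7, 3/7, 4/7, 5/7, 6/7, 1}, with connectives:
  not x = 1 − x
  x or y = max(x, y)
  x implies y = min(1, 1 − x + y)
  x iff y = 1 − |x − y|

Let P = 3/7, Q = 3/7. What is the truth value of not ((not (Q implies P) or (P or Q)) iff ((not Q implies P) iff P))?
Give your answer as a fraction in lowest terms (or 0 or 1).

Q implies P = 3/7 implies 3/7 = 1
not (Q implies P) = not 1 = 0
P or Q = 3/7 or 3/7 = 3/7
not (Q implies P) or (P or Q) = 0 or 3/7 = 3/7
not Q = not 3/7 = 4/7
not Q implies P = 4/7 implies 3/7 = 6/7
(not Q implies P) iff P = 6/7 iff 3/7 = 4/7
(not (Q implies P) or (P or Q)) iff ((not Q implies P) iff P) = 3/7 iff 4/7 = 6/7
not ((not (Q implies P) or (P or Q)) iff ((not Q implies P) iff P)) = not 6/7 = 1/7

1/7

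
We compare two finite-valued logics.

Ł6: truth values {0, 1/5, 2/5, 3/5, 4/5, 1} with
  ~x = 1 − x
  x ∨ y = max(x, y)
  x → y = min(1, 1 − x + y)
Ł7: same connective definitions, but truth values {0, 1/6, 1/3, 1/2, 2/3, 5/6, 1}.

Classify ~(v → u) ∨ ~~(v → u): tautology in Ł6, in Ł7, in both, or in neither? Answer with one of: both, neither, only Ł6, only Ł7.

In Ł6: at u = 0, v = 1/5 the value is 4/5 — not a tautology.
In Ł7: at u = 0, v = 1/6 the value is 5/6 — not a tautology.

neither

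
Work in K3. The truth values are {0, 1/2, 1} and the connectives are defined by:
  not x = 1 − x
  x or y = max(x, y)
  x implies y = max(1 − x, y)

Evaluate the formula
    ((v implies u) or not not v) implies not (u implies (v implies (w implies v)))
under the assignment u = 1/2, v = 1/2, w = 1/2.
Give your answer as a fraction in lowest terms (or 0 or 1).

v implies u = 1/2 implies 1/2 = 1/2
not v = not 1/2 = 1/2
not not v = not 1/2 = 1/2
(v implies u) or not not v = 1/2 or 1/2 = 1/2
w implies v = 1/2 implies 1/2 = 1/2
v implies (w implies v) = 1/2 implies 1/2 = 1/2
u implies (v implies (w implies v)) = 1/2 implies 1/2 = 1/2
not (u implies (v implies (w implies v))) = not 1/2 = 1/2
((v implies u) or not not v) implies not (u implies (v implies (w implies v))) = 1/2 implies 1/2 = 1/2

1/2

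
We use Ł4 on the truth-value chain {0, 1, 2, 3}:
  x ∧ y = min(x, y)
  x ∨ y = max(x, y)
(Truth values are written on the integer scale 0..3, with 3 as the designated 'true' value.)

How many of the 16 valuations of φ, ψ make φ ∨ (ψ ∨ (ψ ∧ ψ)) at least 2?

12

φ = 0, ψ = 0 ↦ 0  <
φ = 0, ψ = 1 ↦ 1  <
φ = 0, ψ = 2 ↦ 2  ≥
φ = 0, ψ = 3 ↦ 3  ≥
φ = 1, ψ = 0 ↦ 1  <
φ = 1, ψ = 1 ↦ 1  <
φ = 1, ψ = 2 ↦ 2  ≥
φ = 1, ψ = 3 ↦ 3  ≥
φ = 2, ψ = 0 ↦ 2  ≥
φ = 2, ψ = 1 ↦ 2  ≥
φ = 2, ψ = 2 ↦ 2  ≥
φ = 2, ψ = 3 ↦ 3  ≥
φ = 3, ψ = 0 ↦ 3  ≥
φ = 3, ψ = 1 ↦ 3  ≥
φ = 3, ψ = 2 ↦ 3  ≥
φ = 3, ψ = 3 ↦ 3  ≥
So 12 of the 16 assignments meet the threshold.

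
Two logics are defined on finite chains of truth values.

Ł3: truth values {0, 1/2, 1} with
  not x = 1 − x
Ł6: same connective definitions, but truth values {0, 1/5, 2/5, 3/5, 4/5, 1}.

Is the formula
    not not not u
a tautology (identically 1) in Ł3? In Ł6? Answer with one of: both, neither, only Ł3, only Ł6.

In Ł3: at u = 1/2 the value is 1/2 — not a tautology.
In Ł6: at u = 1/5 the value is 4/5 — not a tautology.

neither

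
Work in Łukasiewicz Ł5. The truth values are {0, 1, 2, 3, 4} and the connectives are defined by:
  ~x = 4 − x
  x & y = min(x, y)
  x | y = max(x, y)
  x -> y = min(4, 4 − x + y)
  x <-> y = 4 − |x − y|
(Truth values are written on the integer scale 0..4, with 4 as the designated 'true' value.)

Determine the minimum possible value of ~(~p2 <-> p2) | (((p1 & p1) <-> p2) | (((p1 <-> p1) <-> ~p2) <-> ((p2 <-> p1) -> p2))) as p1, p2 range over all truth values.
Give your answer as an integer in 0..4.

Take p1 = 0, p2 = 2:
~p2 = ~2 = 2
~p2 <-> p2 = 2 <-> 2 = 4
~(~p2 <-> p2) = ~4 = 0
p1 & p1 = 0 & 0 = 0
(p1 & p1) <-> p2 = 0 <-> 2 = 2
p1 <-> p1 = 0 <-> 0 = 4
~p2 = ~2 = 2
(p1 <-> p1) <-> ~p2 = 4 <-> 2 = 2
p2 <-> p1 = 2 <-> 0 = 2
(p2 <-> p1) -> p2 = 2 -> 2 = 4
((p1 <-> p1) <-> ~p2) <-> ((p2 <-> p1) -> p2) = 2 <-> 4 = 2
((p1 & p1) <-> p2) | (((p1 <-> p1) <-> ~p2) <-> ((p2 <-> p1) -> p2)) = 2 | 2 = 2
~(~p2 <-> p2) | (((p1 & p1) <-> p2) | (((p1 <-> p1) <-> ~p2) <-> ((p2 <-> p1) -> p2))) = 0 | 2 = 2
No assignment yields a value below 2, so this is the minimum.

2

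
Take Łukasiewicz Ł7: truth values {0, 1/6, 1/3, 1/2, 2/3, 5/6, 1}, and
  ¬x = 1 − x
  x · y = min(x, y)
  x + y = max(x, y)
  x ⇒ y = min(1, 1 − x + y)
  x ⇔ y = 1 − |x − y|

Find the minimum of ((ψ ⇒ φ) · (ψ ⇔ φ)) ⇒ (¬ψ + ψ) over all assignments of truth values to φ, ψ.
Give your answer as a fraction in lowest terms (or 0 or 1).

1/2

Take φ = 1/2, ψ = 1/2:
ψ ⇒ φ = 1/2 ⇒ 1/2 = 1
ψ ⇔ φ = 1/2 ⇔ 1/2 = 1
(ψ ⇒ φ) · (ψ ⇔ φ) = 1 · 1 = 1
¬ψ = ¬1/2 = 1/2
¬ψ + ψ = 1/2 + 1/2 = 1/2
((ψ ⇒ φ) · (ψ ⇔ φ)) ⇒ (¬ψ + ψ) = 1 ⇒ 1/2 = 1/2
No assignment yields a value below 1/2, so this is the minimum.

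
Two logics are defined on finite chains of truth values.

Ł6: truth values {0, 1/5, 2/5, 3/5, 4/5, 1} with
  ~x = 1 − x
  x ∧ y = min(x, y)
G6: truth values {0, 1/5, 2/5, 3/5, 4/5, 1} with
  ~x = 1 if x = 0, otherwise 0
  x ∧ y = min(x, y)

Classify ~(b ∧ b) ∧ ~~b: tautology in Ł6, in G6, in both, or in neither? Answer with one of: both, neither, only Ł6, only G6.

In Ł6: at b = 0 the value is 0 — not a tautology.
In G6: at b = 0 the value is 0 — not a tautology.

neither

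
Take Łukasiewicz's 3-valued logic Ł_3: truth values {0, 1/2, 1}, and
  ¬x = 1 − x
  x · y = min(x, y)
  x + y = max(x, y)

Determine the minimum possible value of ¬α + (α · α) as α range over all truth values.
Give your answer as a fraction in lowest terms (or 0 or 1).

Take α = 1/2:
¬α = ¬1/2 = 1/2
α · α = 1/2 · 1/2 = 1/2
¬α + (α · α) = 1/2 + 1/2 = 1/2
No assignment yields a value below 1/2, so this is the minimum.

1/2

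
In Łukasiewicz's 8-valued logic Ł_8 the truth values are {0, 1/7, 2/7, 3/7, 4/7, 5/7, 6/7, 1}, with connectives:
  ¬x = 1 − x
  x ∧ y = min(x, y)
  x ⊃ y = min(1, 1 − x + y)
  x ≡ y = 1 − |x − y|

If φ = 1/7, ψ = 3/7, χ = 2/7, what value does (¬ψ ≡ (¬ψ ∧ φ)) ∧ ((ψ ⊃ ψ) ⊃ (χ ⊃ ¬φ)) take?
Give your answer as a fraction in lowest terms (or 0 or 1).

4/7

¬ψ = ¬3/7 = 4/7
¬ψ = ¬3/7 = 4/7
¬ψ ∧ φ = 4/7 ∧ 1/7 = 1/7
¬ψ ≡ (¬ψ ∧ φ) = 4/7 ≡ 1/7 = 4/7
ψ ⊃ ψ = 3/7 ⊃ 3/7 = 1
¬φ = ¬1/7 = 6/7
χ ⊃ ¬φ = 2/7 ⊃ 6/7 = 1
(ψ ⊃ ψ) ⊃ (χ ⊃ ¬φ) = 1 ⊃ 1 = 1
(¬ψ ≡ (¬ψ ∧ φ)) ∧ ((ψ ⊃ ψ) ⊃ (χ ⊃ ¬φ)) = 4/7 ∧ 1 = 4/7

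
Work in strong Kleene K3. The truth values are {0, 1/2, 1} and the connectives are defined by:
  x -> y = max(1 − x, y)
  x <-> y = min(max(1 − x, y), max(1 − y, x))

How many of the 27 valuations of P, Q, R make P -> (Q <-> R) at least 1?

13

value 1: 13 assignments (counts)
value 1/2: 12 assignments
value 0: 2 assignments
So 13 of the 27 assignments meet the threshold.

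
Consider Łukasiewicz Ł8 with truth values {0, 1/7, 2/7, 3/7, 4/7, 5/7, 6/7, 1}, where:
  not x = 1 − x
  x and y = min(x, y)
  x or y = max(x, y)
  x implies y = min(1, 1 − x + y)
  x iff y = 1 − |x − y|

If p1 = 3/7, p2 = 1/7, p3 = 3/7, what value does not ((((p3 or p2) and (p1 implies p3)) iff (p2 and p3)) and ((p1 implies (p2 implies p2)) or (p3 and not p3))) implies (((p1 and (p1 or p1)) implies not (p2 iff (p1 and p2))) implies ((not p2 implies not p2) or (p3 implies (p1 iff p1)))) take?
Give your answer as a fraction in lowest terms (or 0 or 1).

1

p3 or p2 = 3/7 or 1/7 = 3/7
p1 implies p3 = 3/7 implies 3/7 = 1
(p3 or p2) and (p1 implies p3) = 3/7 and 1 = 3/7
p2 and p3 = 1/7 and 3/7 = 1/7
((p3 or p2) and (p1 implies p3)) iff (p2 and p3) = 3/7 iff 1/7 = 5/7
p2 implies p2 = 1/7 implies 1/7 = 1
p1 implies (p2 implies p2) = 3/7 implies 1 = 1
not p3 = not 3/7 = 4/7
p3 and not p3 = 3/7 and 4/7 = 3/7
(p1 implies (p2 implies p2)) or (p3 and not p3) = 1 or 3/7 = 1
(((p3 or p2) and (p1 implies p3)) iff (p2 and p3)) and ((p1 implies (p2 implies p2)) or (p3 and not p3)) = 5/7 and 1 = 5/7
not ((((p3 or p2) and (p1 implies p3)) iff (p2 and p3)) and ((p1 implies (p2 implies p2)) or (p3 and not p3))) = not 5/7 = 2/7
p1 or p1 = 3/7 or 3/7 = 3/7
p1 and (p1 or p1) = 3/7 and 3/7 = 3/7
p1 and p2 = 3/7 and 1/7 = 1/7
p2 iff (p1 and p2) = 1/7 iff 1/7 = 1
not (p2 iff (p1 and p2)) = not 1 = 0
(p1 and (p1 or p1)) implies not (p2 iff (p1 and p2)) = 3/7 implies 0 = 4/7
not p2 = not 1/7 = 6/7
not p2 = not 1/7 = 6/7
not p2 implies not p2 = 6/7 implies 6/7 = 1
p1 iff p1 = 3/7 iff 3/7 = 1
p3 implies (p1 iff p1) = 3/7 implies 1 = 1
(not p2 implies not p2) or (p3 implies (p1 iff p1)) = 1 or 1 = 1
((p1 and (p1 or p1)) implies not (p2 iff (p1 and p2))) implies ((not p2 implies not p2) or (p3 implies (p1 iff p1))) = 4/7 implies 1 = 1
not ((((p3 or p2) and (p1 implies p3)) iff (p2 and p3)) and ((p1 implies (p2 implies p2)) or (p3 and not p3))) implies (((p1 and (p1 or p1)) implies not (p2 iff (p1 and p2))) implies ((not p2 implies not p2) or (p3 implies (p1 iff p1)))) = 2/7 implies 1 = 1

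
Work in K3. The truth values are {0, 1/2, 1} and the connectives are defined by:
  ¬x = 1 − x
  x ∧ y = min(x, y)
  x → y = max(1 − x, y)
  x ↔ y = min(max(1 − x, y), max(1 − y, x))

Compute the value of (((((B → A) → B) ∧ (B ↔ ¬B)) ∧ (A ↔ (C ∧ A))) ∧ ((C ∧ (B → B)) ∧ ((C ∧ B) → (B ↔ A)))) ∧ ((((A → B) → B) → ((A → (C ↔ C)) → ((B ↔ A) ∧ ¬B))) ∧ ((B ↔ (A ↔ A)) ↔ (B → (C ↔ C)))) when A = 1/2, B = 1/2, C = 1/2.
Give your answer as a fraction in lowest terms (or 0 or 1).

B → A = 1/2 → 1/2 = 1/2
(B → A) → B = 1/2 → 1/2 = 1/2
¬B = ¬1/2 = 1/2
B ↔ ¬B = 1/2 ↔ 1/2 = 1/2
((B → A) → B) ∧ (B ↔ ¬B) = 1/2 ∧ 1/2 = 1/2
C ∧ A = 1/2 ∧ 1/2 = 1/2
A ↔ (C ∧ A) = 1/2 ↔ 1/2 = 1/2
(((B → A) → B) ∧ (B ↔ ¬B)) ∧ (A ↔ (C ∧ A)) = 1/2 ∧ 1/2 = 1/2
B → B = 1/2 → 1/2 = 1/2
C ∧ (B → B) = 1/2 ∧ 1/2 = 1/2
C ∧ B = 1/2 ∧ 1/2 = 1/2
B ↔ A = 1/2 ↔ 1/2 = 1/2
(C ∧ B) → (B ↔ A) = 1/2 → 1/2 = 1/2
(C ∧ (B → B)) ∧ ((C ∧ B) → (B ↔ A)) = 1/2 ∧ 1/2 = 1/2
((((B → A) → B) ∧ (B ↔ ¬B)) ∧ (A ↔ (C ∧ A))) ∧ ((C ∧ (B → B)) ∧ ((C ∧ B) → (B ↔ A))) = 1/2 ∧ 1/2 = 1/2
A → B = 1/2 → 1/2 = 1/2
(A → B) → B = 1/2 → 1/2 = 1/2
C ↔ C = 1/2 ↔ 1/2 = 1/2
A → (C ↔ C) = 1/2 → 1/2 = 1/2
B ↔ A = 1/2 ↔ 1/2 = 1/2
¬B = ¬1/2 = 1/2
(B ↔ A) ∧ ¬B = 1/2 ∧ 1/2 = 1/2
(A → (C ↔ C)) → ((B ↔ A) ∧ ¬B) = 1/2 → 1/2 = 1/2
((A → B) → B) → ((A → (C ↔ C)) → ((B ↔ A) ∧ ¬B)) = 1/2 → 1/2 = 1/2
A ↔ A = 1/2 ↔ 1/2 = 1/2
B ↔ (A ↔ A) = 1/2 ↔ 1/2 = 1/2
C ↔ C = 1/2 ↔ 1/2 = 1/2
B → (C ↔ C) = 1/2 → 1/2 = 1/2
(B ↔ (A ↔ A)) ↔ (B → (C ↔ C)) = 1/2 ↔ 1/2 = 1/2
(((A → B) → B) → ((A → (C ↔ C)) → ((B ↔ A) ∧ ¬B))) ∧ ((B ↔ (A ↔ A)) ↔ (B → (C ↔ C))) = 1/2 ∧ 1/2 = 1/2
(((((B → A) → B) ∧ (B ↔ ¬B)) ∧ (A ↔ (C ∧ A))) ∧ ((C ∧ (B → B)) ∧ ((C ∧ B) → (B ↔ A)))) ∧ ((((A → B) → B) → ((A → (C ↔ C)) → ((B ↔ A) ∧ ¬B))) ∧ ((B ↔ (A ↔ A)) ↔ (B → (C ↔ C)))) = 1/2 ∧ 1/2 = 1/2

1/2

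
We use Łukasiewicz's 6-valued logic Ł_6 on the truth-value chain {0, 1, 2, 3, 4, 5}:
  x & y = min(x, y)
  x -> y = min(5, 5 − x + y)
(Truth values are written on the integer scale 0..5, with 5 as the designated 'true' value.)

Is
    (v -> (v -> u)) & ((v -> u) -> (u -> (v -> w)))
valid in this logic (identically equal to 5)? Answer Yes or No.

No

Counterexample: take u = 0, v = 3, w = 0.
v -> u = 3 -> 0 = 2
v -> (v -> u) = 3 -> 2 = 4
v -> u = 3 -> 0 = 2
v -> w = 3 -> 0 = 2
u -> (v -> w) = 0 -> 2 = 5
(v -> u) -> (u -> (v -> w)) = 2 -> 5 = 5
(v -> (v -> u)) & ((v -> u) -> (u -> (v -> w))) = 4 & 5 = 4
This gives 4 ≠ 5.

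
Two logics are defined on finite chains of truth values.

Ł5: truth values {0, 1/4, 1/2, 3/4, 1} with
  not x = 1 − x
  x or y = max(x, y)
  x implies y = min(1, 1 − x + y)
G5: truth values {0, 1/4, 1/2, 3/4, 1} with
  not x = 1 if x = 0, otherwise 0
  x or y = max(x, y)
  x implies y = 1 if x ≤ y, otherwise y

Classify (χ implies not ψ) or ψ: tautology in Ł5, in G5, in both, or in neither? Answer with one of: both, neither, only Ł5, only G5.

neither

In Ł5: at ψ = 1/4, χ = 1 the value is 3/4 — not a tautology.
In G5: at ψ = 1/4, χ = 1/4 the value is 1/4 — not a tautology.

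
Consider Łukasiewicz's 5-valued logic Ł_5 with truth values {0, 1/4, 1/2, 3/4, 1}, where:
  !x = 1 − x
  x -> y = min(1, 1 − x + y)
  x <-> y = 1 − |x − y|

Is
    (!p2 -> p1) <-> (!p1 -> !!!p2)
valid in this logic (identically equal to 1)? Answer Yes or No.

No

Counterexample: take p1 = 0, p2 = 0.
!p2 = !0 = 1
!p2 -> p1 = 1 -> 0 = 0
!p1 = !0 = 1
!p2 = !0 = 1
!!p2 = !1 = 0
!!!p2 = !0 = 1
!p1 -> !!!p2 = 1 -> 1 = 1
(!p2 -> p1) <-> (!p1 -> !!!p2) = 0 <-> 1 = 0
This gives 0 ≠ 1.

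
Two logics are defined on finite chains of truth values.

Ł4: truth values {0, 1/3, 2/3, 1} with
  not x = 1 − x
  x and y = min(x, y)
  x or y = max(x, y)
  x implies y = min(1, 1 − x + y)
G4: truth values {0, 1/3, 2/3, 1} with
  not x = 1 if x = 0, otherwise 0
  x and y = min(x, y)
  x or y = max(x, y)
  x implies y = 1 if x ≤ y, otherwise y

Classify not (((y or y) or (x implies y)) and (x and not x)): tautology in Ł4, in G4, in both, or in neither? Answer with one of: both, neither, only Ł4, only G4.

In Ł4: at x = 1/3, y = 0 the value is 2/3 — not a tautology.
In G4: every assignment gives 1 — tautology.

only G4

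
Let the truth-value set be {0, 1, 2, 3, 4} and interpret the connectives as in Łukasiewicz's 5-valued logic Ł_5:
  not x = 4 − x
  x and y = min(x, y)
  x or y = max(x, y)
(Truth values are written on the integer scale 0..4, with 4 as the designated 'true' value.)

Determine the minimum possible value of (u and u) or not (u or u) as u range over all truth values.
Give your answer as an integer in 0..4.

2

Take u = 2:
u and u = 2 and 2 = 2
u or u = 2 or 2 = 2
not (u or u) = not 2 = 2
(u and u) or not (u or u) = 2 or 2 = 2
No assignment yields a value below 2, so this is the minimum.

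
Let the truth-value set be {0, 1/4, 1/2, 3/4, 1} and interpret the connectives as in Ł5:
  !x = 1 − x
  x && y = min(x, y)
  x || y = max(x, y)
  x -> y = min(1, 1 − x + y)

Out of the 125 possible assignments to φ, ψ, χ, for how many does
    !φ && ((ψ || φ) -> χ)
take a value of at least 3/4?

value 1: 15 assignments (counts)
value 3/4: 23 assignments (counts)
value 1/2: 28 assignments
value 1/4: 30 assignments
value 0: 29 assignments
So 38 of the 125 assignments meet the threshold.

38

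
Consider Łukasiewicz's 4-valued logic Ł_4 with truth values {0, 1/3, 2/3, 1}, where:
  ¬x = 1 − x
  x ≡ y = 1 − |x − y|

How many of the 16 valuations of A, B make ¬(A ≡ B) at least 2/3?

A = 0, B = 0 ↦ 0  <
A = 0, B = 1/3 ↦ 1/3  <
A = 0, B = 2/3 ↦ 2/3  ≥
A = 0, B = 1 ↦ 1  ≥
A = 1/3, B = 0 ↦ 1/3  <
A = 1/3, B = 1/3 ↦ 0  <
A = 1/3, B = 2/3 ↦ 1/3  <
A = 1/3, B = 1 ↦ 2/3  ≥
A = 2/3, B = 0 ↦ 2/3  ≥
A = 2/3, B = 1/3 ↦ 1/3  <
A = 2/3, B = 2/3 ↦ 0  <
A = 2/3, B = 1 ↦ 1/3  <
A = 1, B = 0 ↦ 1  ≥
A = 1, B = 1/3 ↦ 2/3  ≥
A = 1, B = 2/3 ↦ 1/3  <
A = 1, B = 1 ↦ 0  <
So 6 of the 16 assignments meet the threshold.

6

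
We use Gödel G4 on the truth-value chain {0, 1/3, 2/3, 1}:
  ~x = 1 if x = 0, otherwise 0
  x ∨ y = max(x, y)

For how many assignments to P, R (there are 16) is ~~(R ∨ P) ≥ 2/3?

15

P = 0, R = 0 ↦ 0  <
P = 0, R = 1/3 ↦ 1  ≥
P = 0, R = 2/3 ↦ 1  ≥
P = 0, R = 1 ↦ 1  ≥
P = 1/3, R = 0 ↦ 1  ≥
P = 1/3, R = 1/3 ↦ 1  ≥
P = 1/3, R = 2/3 ↦ 1  ≥
P = 1/3, R = 1 ↦ 1  ≥
P = 2/3, R = 0 ↦ 1  ≥
P = 2/3, R = 1/3 ↦ 1  ≥
P = 2/3, R = 2/3 ↦ 1  ≥
P = 2/3, R = 1 ↦ 1  ≥
P = 1, R = 0 ↦ 1  ≥
P = 1, R = 1/3 ↦ 1  ≥
P = 1, R = 2/3 ↦ 1  ≥
P = 1, R = 1 ↦ 1  ≥
So 15 of the 16 assignments meet the threshold.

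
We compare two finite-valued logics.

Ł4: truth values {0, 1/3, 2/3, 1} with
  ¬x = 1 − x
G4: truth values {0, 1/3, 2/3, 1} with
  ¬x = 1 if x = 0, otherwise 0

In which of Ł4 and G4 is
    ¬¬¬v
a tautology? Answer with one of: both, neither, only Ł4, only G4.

neither

In Ł4: at v = 1/3 the value is 2/3 — not a tautology.
In G4: at v = 1/3 the value is 0 — not a tautology.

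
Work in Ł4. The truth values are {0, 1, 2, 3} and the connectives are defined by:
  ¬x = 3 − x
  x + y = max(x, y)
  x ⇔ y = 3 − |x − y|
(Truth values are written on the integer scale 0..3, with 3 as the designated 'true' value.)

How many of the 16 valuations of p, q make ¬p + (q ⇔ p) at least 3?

p = 0, q = 0 ↦ 3  ≥
p = 0, q = 1 ↦ 3  ≥
p = 0, q = 2 ↦ 3  ≥
p = 0, q = 3 ↦ 3  ≥
p = 1, q = 0 ↦ 2  <
p = 1, q = 1 ↦ 3  ≥
p = 1, q = 2 ↦ 2  <
p = 1, q = 3 ↦ 2  <
p = 2, q = 0 ↦ 1  <
p = 2, q = 1 ↦ 2  <
p = 2, q = 2 ↦ 3  ≥
p = 2, q = 3 ↦ 2  <
p = 3, q = 0 ↦ 0  <
p = 3, q = 1 ↦ 1  <
p = 3, q = 2 ↦ 2  <
p = 3, q = 3 ↦ 3  ≥
So 7 of the 16 assignments meet the threshold.

7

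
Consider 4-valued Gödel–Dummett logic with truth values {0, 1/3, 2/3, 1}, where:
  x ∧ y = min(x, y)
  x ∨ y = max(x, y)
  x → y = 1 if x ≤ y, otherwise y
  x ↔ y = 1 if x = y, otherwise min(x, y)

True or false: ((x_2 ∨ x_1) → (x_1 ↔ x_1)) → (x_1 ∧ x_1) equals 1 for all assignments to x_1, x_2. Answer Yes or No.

No

Counterexample: take x_1 = 0, x_2 = 0.
x_2 ∨ x_1 = 0 ∨ 0 = 0
x_1 ↔ x_1 = 0 ↔ 0 = 1
(x_2 ∨ x_1) → (x_1 ↔ x_1) = 0 → 1 = 1
x_1 ∧ x_1 = 0 ∧ 0 = 0
((x_2 ∨ x_1) → (x_1 ↔ x_1)) → (x_1 ∧ x_1) = 1 → 0 = 0
This gives 0 ≠ 1.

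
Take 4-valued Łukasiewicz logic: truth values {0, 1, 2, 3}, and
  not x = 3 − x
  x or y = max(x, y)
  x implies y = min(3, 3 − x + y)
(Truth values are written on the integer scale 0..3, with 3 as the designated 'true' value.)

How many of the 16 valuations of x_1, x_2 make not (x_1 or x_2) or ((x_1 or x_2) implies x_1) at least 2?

x_1 = 0, x_2 = 0 ↦ 3  ≥
x_1 = 0, x_2 = 1 ↦ 2  ≥
x_1 = 0, x_2 = 2 ↦ 1  <
x_1 = 0, x_2 = 3 ↦ 0  <
x_1 = 1, x_2 = 0 ↦ 3  ≥
x_1 = 1, x_2 = 1 ↦ 3  ≥
x_1 = 1, x_2 = 2 ↦ 2  ≥
x_1 = 1, x_2 = 3 ↦ 1  <
x_1 = 2, x_2 = 0 ↦ 3  ≥
x_1 = 2, x_2 = 1 ↦ 3  ≥
x_1 = 2, x_2 = 2 ↦ 3  ≥
x_1 = 2, x_2 = 3 ↦ 2  ≥
x_1 = 3, x_2 = 0 ↦ 3  ≥
x_1 = 3, x_2 = 1 ↦ 3  ≥
x_1 = 3, x_2 = 2 ↦ 3  ≥
x_1 = 3, x_2 = 3 ↦ 3  ≥
So 13 of the 16 assignments meet the threshold.

13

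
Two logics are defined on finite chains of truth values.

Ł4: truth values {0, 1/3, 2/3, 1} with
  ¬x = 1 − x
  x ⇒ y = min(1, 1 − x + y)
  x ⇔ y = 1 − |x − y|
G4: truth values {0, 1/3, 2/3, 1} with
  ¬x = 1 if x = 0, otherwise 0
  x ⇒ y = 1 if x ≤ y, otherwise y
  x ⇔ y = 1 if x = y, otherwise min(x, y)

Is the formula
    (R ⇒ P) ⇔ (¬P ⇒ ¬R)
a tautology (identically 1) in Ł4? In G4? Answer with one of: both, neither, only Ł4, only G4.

only Ł4

In Ł4: every assignment gives 1 — tautology.
In G4: at P = 1/3, R = 2/3 the value is 1/3 — not a tautology.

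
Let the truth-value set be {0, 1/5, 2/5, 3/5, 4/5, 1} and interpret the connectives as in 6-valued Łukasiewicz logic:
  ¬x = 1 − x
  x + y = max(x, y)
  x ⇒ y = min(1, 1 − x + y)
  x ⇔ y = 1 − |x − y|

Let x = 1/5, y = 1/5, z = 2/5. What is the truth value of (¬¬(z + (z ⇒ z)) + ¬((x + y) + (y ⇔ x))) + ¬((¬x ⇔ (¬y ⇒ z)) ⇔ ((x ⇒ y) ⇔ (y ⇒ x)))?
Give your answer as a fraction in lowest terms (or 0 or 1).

1

z ⇒ z = 2/5 ⇒ 2/5 = 1
z + (z ⇒ z) = 2/5 + 1 = 1
¬(z + (z ⇒ z)) = ¬1 = 0
¬¬(z + (z ⇒ z)) = ¬0 = 1
x + y = 1/5 + 1/5 = 1/5
y ⇔ x = 1/5 ⇔ 1/5 = 1
(x + y) + (y ⇔ x) = 1/5 + 1 = 1
¬((x + y) + (y ⇔ x)) = ¬1 = 0
¬¬(z + (z ⇒ z)) + ¬((x + y) + (y ⇔ x)) = 1 + 0 = 1
¬x = ¬1/5 = 4/5
¬y = ¬1/5 = 4/5
¬y ⇒ z = 4/5 ⇒ 2/5 = 3/5
¬x ⇔ (¬y ⇒ z) = 4/5 ⇔ 3/5 = 4/5
x ⇒ y = 1/5 ⇒ 1/5 = 1
y ⇒ x = 1/5 ⇒ 1/5 = 1
(x ⇒ y) ⇔ (y ⇒ x) = 1 ⇔ 1 = 1
(¬x ⇔ (¬y ⇒ z)) ⇔ ((x ⇒ y) ⇔ (y ⇒ x)) = 4/5 ⇔ 1 = 4/5
¬((¬x ⇔ (¬y ⇒ z)) ⇔ ((x ⇒ y) ⇔ (y ⇒ x))) = ¬4/5 = 1/5
(¬¬(z + (z ⇒ z)) + ¬((x + y) + (y ⇔ x))) + ¬((¬x ⇔ (¬y ⇒ z)) ⇔ ((x ⇒ y) ⇔ (y ⇒ x))) = 1 + 1/5 = 1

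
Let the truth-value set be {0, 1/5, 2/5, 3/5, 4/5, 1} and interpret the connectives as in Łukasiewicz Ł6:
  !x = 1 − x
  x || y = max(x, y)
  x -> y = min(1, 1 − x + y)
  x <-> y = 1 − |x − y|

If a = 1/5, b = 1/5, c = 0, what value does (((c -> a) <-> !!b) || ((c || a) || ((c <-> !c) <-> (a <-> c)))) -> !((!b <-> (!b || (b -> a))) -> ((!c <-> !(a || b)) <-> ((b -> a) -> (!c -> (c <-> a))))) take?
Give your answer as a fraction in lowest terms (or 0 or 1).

c -> a = 0 -> 1/5 = 1
!b = !1/5 = 4/5
!!b = !4/5 = 1/5
(c -> a) <-> !!b = 1 <-> 1/5 = 1/5
c || a = 0 || 1/5 = 1/5
!c = !0 = 1
c <-> !c = 0 <-> 1 = 0
a <-> c = 1/5 <-> 0 = 4/5
(c <-> !c) <-> (a <-> c) = 0 <-> 4/5 = 1/5
(c || a) || ((c <-> !c) <-> (a <-> c)) = 1/5 || 1/5 = 1/5
((c -> a) <-> !!b) || ((c || a) || ((c <-> !c) <-> (a <-> c))) = 1/5 || 1/5 = 1/5
!b = !1/5 = 4/5
!b = !1/5 = 4/5
b -> a = 1/5 -> 1/5 = 1
!b || (b -> a) = 4/5 || 1 = 1
!b <-> (!b || (b -> a)) = 4/5 <-> 1 = 4/5
!c = !0 = 1
a || b = 1/5 || 1/5 = 1/5
!(a || b) = !1/5 = 4/5
!c <-> !(a || b) = 1 <-> 4/5 = 4/5
b -> a = 1/5 -> 1/5 = 1
!c = !0 = 1
c <-> a = 0 <-> 1/5 = 4/5
!c -> (c <-> a) = 1 -> 4/5 = 4/5
(b -> a) -> (!c -> (c <-> a)) = 1 -> 4/5 = 4/5
(!c <-> !(a || b)) <-> ((b -> a) -> (!c -> (c <-> a))) = 4/5 <-> 4/5 = 1
(!b <-> (!b || (b -> a))) -> ((!c <-> !(a || b)) <-> ((b -> a) -> (!c -> (c <-> a)))) = 4/5 -> 1 = 1
!((!b <-> (!b || (b -> a))) -> ((!c <-> !(a || b)) <-> ((b -> a) -> (!c -> (c <-> a))))) = !1 = 0
(((c -> a) <-> !!b) || ((c || a) || ((c <-> !c) <-> (a <-> c)))) -> !((!b <-> (!b || (b -> a))) -> ((!c <-> !(a || b)) <-> ((b -> a) -> (!c -> (c <-> a))))) = 1/5 -> 0 = 4/5

4/5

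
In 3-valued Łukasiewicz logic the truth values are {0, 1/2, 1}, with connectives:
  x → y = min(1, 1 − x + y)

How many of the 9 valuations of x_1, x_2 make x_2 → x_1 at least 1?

6

x_1 = 0, x_2 = 0 ↦ 1  ≥
x_1 = 0, x_2 = 1/2 ↦ 1/2  <
x_1 = 0, x_2 = 1 ↦ 0  <
x_1 = 1/2, x_2 = 0 ↦ 1  ≥
x_1 = 1/2, x_2 = 1/2 ↦ 1  ≥
x_1 = 1/2, x_2 = 1 ↦ 1/2  <
x_1 = 1, x_2 = 0 ↦ 1  ≥
x_1 = 1, x_2 = 1/2 ↦ 1  ≥
x_1 = 1, x_2 = 1 ↦ 1  ≥
So 6 of the 9 assignments meet the threshold.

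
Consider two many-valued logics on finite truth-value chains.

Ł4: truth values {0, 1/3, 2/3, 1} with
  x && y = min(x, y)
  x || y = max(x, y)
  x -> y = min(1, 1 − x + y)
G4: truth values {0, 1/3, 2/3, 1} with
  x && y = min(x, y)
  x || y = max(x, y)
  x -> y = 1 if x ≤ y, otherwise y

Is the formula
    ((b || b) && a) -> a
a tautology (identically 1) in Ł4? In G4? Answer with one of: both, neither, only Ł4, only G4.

In Ł4: every assignment gives 1 — tautology.
In G4: every assignment gives 1 — tautology.

both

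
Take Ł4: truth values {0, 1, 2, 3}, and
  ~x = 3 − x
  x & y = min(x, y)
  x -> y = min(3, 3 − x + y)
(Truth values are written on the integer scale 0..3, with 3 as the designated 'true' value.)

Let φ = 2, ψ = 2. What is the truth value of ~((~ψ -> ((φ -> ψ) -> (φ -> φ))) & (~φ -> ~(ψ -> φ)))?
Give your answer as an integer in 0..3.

~ψ = ~2 = 1
φ -> ψ = 2 -> 2 = 3
φ -> φ = 2 -> 2 = 3
(φ -> ψ) -> (φ -> φ) = 3 -> 3 = 3
~ψ -> ((φ -> ψ) -> (φ -> φ)) = 1 -> 3 = 3
~φ = ~2 = 1
ψ -> φ = 2 -> 2 = 3
~(ψ -> φ) = ~3 = 0
~φ -> ~(ψ -> φ) = 1 -> 0 = 2
(~ψ -> ((φ -> ψ) -> (φ -> φ))) & (~φ -> ~(ψ -> φ)) = 3 & 2 = 2
~((~ψ -> ((φ -> ψ) -> (φ -> φ))) & (~φ -> ~(ψ -> φ))) = ~2 = 1

1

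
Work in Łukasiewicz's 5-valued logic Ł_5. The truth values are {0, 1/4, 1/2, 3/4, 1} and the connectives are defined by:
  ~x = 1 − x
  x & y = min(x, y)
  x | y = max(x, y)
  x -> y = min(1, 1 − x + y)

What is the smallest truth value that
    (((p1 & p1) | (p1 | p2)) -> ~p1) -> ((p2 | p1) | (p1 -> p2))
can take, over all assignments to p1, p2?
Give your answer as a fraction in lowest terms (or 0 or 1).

1/2

Take p1 = 1/2, p2 = 0:
p1 & p1 = 1/2 & 1/2 = 1/2
p1 | p2 = 1/2 | 0 = 1/2
(p1 & p1) | (p1 | p2) = 1/2 | 1/2 = 1/2
~p1 = ~1/2 = 1/2
((p1 & p1) | (p1 | p2)) -> ~p1 = 1/2 -> 1/2 = 1
p2 | p1 = 0 | 1/2 = 1/2
p1 -> p2 = 1/2 -> 0 = 1/2
(p2 | p1) | (p1 -> p2) = 1/2 | 1/2 = 1/2
(((p1 & p1) | (p1 | p2)) -> ~p1) -> ((p2 | p1) | (p1 -> p2)) = 1 -> 1/2 = 1/2
No assignment yields a value below 1/2, so this is the minimum.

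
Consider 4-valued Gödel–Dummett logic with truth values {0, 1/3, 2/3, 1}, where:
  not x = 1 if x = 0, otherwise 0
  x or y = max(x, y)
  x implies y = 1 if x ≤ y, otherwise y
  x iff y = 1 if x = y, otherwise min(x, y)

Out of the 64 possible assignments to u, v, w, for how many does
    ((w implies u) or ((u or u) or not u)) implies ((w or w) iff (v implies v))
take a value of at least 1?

value 1: 20 assignments (counts)
value 2/3: 12 assignments
value 1/3: 16 assignments
value 0: 16 assignments
So 20 of the 64 assignments meet the threshold.

20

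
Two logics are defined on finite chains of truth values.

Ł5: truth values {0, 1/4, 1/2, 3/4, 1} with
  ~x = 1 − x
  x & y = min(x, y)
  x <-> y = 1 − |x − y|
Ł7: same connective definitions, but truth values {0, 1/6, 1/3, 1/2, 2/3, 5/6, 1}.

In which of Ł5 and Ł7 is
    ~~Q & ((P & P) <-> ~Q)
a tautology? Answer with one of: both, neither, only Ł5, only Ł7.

In Ł5: at P = 0, Q = 0 the value is 0 — not a tautology.
In Ł7: at P = 0, Q = 0 the value is 0 — not a tautology.

neither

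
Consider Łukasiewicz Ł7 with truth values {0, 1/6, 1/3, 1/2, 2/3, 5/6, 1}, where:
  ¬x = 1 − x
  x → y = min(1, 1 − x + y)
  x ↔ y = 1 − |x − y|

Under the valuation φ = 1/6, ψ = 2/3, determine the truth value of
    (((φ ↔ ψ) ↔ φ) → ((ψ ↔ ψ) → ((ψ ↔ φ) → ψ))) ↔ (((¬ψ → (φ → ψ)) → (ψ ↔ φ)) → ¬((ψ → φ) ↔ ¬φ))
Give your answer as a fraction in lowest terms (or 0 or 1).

5/6

φ ↔ ψ = 1/6 ↔ 2/3 = 1/2
(φ ↔ ψ) ↔ φ = 1/2 ↔ 1/6 = 2/3
ψ ↔ ψ = 2/3 ↔ 2/3 = 1
ψ ↔ φ = 2/3 ↔ 1/6 = 1/2
(ψ ↔ φ) → ψ = 1/2 → 2/3 = 1
(ψ ↔ ψ) → ((ψ ↔ φ) → ψ) = 1 → 1 = 1
((φ ↔ ψ) ↔ φ) → ((ψ ↔ ψ) → ((ψ ↔ φ) → ψ)) = 2/3 → 1 = 1
¬ψ = ¬2/3 = 1/3
φ → ψ = 1/6 → 2/3 = 1
¬ψ → (φ → ψ) = 1/3 → 1 = 1
ψ ↔ φ = 2/3 ↔ 1/6 = 1/2
(¬ψ → (φ → ψ)) → (ψ ↔ φ) = 1 → 1/2 = 1/2
ψ → φ = 2/3 → 1/6 = 1/2
¬φ = ¬1/6 = 5/6
(ψ → φ) ↔ ¬φ = 1/2 ↔ 5/6 = 2/3
¬((ψ → φ) ↔ ¬φ) = ¬2/3 = 1/3
((¬ψ → (φ → ψ)) → (ψ ↔ φ)) → ¬((ψ → φ) ↔ ¬φ) = 1/2 → 1/3 = 5/6
(((φ ↔ ψ) ↔ φ) → ((ψ ↔ ψ) → ((ψ ↔ φ) → ψ))) ↔ (((¬ψ → (φ → ψ)) → (ψ ↔ φ)) → ¬((ψ → φ) ↔ ¬φ)) = 1 ↔ 5/6 = 5/6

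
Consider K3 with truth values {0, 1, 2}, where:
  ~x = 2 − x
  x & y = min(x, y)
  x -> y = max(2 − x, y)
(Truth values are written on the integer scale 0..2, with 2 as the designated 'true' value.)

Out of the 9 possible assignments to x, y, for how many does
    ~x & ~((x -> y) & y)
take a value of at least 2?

1

x = 0, y = 0 ↦ 2  ≥
x = 0, y = 1 ↦ 1  <
x = 0, y = 2 ↦ 0  <
x = 1, y = 0 ↦ 1  <
x = 1, y = 1 ↦ 1  <
x = 1, y = 2 ↦ 0  <
x = 2, y = 0 ↦ 0  <
x = 2, y = 1 ↦ 0  <
x = 2, y = 2 ↦ 0  <
So 1 of the 9 assignments meets the threshold.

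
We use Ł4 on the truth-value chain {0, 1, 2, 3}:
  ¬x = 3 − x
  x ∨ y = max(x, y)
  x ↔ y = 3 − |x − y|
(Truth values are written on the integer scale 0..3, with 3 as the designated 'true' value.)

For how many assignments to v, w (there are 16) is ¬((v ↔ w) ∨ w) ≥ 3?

v = 0, w = 0 ↦ 0  <
v = 0, w = 1 ↦ 1  <
v = 0, w = 2 ↦ 1  <
v = 0, w = 3 ↦ 0  <
v = 1, w = 0 ↦ 1  <
v = 1, w = 1 ↦ 0  <
v = 1, w = 2 ↦ 1  <
v = 1, w = 3 ↦ 0  <
v = 2, w = 0 ↦ 2  <
v = 2, w = 1 ↦ 1  <
v = 2, w = 2 ↦ 0  <
v = 2, w = 3 ↦ 0  <
v = 3, w = 0 ↦ 3  ≥
v = 3, w = 1 ↦ 2  <
v = 3, w = 2 ↦ 1  <
v = 3, w = 3 ↦ 0  <
So 1 of the 16 assignments meets the threshold.

1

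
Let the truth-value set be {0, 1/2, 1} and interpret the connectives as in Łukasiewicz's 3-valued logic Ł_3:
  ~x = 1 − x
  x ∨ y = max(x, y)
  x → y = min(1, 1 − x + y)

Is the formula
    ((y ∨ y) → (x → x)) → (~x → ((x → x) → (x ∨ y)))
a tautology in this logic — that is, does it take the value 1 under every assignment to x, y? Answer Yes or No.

No

Counterexample: take x = 0, y = 0.
y ∨ y = 0 ∨ 0 = 0
x → x = 0 → 0 = 1
(y ∨ y) → (x → x) = 0 → 1 = 1
~x = ~0 = 1
x → x = 0 → 0 = 1
x ∨ y = 0 ∨ 0 = 0
(x → x) → (x ∨ y) = 1 → 0 = 0
~x → ((x → x) → (x ∨ y)) = 1 → 0 = 0
((y ∨ y) → (x → x)) → (~x → ((x → x) → (x ∨ y))) = 1 → 0 = 0
This gives 0 ≠ 1.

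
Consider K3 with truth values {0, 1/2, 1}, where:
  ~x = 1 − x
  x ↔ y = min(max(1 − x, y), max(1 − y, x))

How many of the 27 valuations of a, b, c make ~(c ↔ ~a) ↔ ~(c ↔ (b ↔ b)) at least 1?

value 1: 4 assignments (counts)
value 1/2: 19 assignments
value 0: 4 assignments
So 4 of the 27 assignments meet the threshold.

4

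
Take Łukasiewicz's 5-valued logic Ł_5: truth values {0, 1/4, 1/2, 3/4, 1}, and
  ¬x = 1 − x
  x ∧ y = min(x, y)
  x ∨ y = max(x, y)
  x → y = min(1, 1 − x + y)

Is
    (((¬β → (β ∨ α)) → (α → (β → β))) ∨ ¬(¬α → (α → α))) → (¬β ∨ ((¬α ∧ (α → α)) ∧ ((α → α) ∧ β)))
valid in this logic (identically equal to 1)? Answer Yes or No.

No

Counterexample: take α = 0, β = 1/4.
¬β = ¬1/4 = 3/4
β ∨ α = 1/4 ∨ 0 = 1/4
¬β → (β ∨ α) = 3/4 → 1/4 = 1/2
β → β = 1/4 → 1/4 = 1
α → (β → β) = 0 → 1 = 1
(¬β → (β ∨ α)) → (α → (β → β)) = 1/2 → 1 = 1
¬α = ¬0 = 1
α → α = 0 → 0 = 1
¬α → (α → α) = 1 → 1 = 1
¬(¬α → (α → α)) = ¬1 = 0
((¬β → (β ∨ α)) → (α → (β → β))) ∨ ¬(¬α → (α → α)) = 1 ∨ 0 = 1
¬β = ¬1/4 = 3/4
¬α = ¬0 = 1
α → α = 0 → 0 = 1
¬α ∧ (α → α) = 1 ∧ 1 = 1
α → α = 0 → 0 = 1
(α → α) ∧ β = 1 ∧ 1/4 = 1/4
(¬α ∧ (α → α)) ∧ ((α → α) ∧ β) = 1 ∧ 1/4 = 1/4
¬β ∨ ((¬α ∧ (α → α)) ∧ ((α → α) ∧ β)) = 3/4 ∨ 1/4 = 3/4
(((¬β → (β ∨ α)) → (α → (β → β))) ∨ ¬(¬α → (α → α))) → (¬β ∨ ((¬α ∧ (α → α)) ∧ ((α → α) ∧ β))) = 1 → 3/4 = 3/4
This gives 3/4 ≠ 1.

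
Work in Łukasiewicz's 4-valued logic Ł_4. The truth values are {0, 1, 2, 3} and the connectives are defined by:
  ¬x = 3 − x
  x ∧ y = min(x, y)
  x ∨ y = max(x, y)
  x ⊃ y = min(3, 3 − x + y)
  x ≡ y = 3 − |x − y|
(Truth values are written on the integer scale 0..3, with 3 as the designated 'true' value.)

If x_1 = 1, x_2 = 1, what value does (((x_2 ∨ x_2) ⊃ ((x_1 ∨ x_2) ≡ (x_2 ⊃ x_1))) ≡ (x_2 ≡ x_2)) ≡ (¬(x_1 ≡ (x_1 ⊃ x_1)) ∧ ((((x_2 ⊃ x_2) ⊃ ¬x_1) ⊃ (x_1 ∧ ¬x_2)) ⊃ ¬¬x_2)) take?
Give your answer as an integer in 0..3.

2

x_2 ∨ x_2 = 1 ∨ 1 = 1
x_1 ∨ x_2 = 1 ∨ 1 = 1
x_2 ⊃ x_1 = 1 ⊃ 1 = 3
(x_1 ∨ x_2) ≡ (x_2 ⊃ x_1) = 1 ≡ 3 = 1
(x_2 ∨ x_2) ⊃ ((x_1 ∨ x_2) ≡ (x_2 ⊃ x_1)) = 1 ⊃ 1 = 3
x_2 ≡ x_2 = 1 ≡ 1 = 3
((x_2 ∨ x_2) ⊃ ((x_1 ∨ x_2) ≡ (x_2 ⊃ x_1))) ≡ (x_2 ≡ x_2) = 3 ≡ 3 = 3
x_1 ⊃ x_1 = 1 ⊃ 1 = 3
x_1 ≡ (x_1 ⊃ x_1) = 1 ≡ 3 = 1
¬(x_1 ≡ (x_1 ⊃ x_1)) = ¬1 = 2
x_2 ⊃ x_2 = 1 ⊃ 1 = 3
¬x_1 = ¬1 = 2
(x_2 ⊃ x_2) ⊃ ¬x_1 = 3 ⊃ 2 = 2
¬x_2 = ¬1 = 2
x_1 ∧ ¬x_2 = 1 ∧ 2 = 1
((x_2 ⊃ x_2) ⊃ ¬x_1) ⊃ (x_1 ∧ ¬x_2) = 2 ⊃ 1 = 2
¬x_2 = ¬1 = 2
¬¬x_2 = ¬2 = 1
(((x_2 ⊃ x_2) ⊃ ¬x_1) ⊃ (x_1 ∧ ¬x_2)) ⊃ ¬¬x_2 = 2 ⊃ 1 = 2
¬(x_1 ≡ (x_1 ⊃ x_1)) ∧ ((((x_2 ⊃ x_2) ⊃ ¬x_1) ⊃ (x_1 ∧ ¬x_2)) ⊃ ¬¬x_2) = 2 ∧ 2 = 2
(((x_2 ∨ x_2) ⊃ ((x_1 ∨ x_2) ≡ (x_2 ⊃ x_1))) ≡ (x_2 ≡ x_2)) ≡ (¬(x_1 ≡ (x_1 ⊃ x_1)) ∧ ((((x_2 ⊃ x_2) ⊃ ¬x_1) ⊃ (x_1 ∧ ¬x_2)) ⊃ ¬¬x_2)) = 3 ≡ 2 = 2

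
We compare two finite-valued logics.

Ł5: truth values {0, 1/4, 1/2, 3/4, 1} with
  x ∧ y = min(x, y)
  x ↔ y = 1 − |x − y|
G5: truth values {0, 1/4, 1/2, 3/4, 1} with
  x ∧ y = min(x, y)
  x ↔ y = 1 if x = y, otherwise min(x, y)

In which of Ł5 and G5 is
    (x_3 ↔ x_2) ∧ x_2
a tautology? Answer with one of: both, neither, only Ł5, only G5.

neither

In Ł5: at x_2 = 0, x_3 = 0 the value is 0 — not a tautology.
In G5: at x_2 = 0, x_3 = 0 the value is 0 — not a tautology.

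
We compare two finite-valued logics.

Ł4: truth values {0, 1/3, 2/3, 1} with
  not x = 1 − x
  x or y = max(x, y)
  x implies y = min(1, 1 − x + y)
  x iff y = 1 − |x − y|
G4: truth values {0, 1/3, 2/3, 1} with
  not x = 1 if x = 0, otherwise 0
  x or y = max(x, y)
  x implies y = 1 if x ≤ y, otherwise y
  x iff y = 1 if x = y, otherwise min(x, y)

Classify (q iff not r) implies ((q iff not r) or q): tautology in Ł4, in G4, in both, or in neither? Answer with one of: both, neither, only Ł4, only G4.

both

In Ł4: every assignment gives 1 — tautology.
In G4: every assignment gives 1 — tautology.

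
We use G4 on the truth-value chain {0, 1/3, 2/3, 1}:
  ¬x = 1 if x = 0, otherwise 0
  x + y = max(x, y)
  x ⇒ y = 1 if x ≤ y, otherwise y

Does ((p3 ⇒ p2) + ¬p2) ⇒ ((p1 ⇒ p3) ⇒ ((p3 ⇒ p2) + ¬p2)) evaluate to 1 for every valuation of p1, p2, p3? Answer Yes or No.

Yes

At p1 = 1, p2 = 1/3, p3 = 0, for instance:
p3 ⇒ p2 = 0 ⇒ 1/3 = 1
¬p2 = ¬1/3 = 0
(p3 ⇒ p2) + ¬p2 = 1 + 0 = 1
p1 ⇒ p3 = 1 ⇒ 0 = 0
(p1 ⇒ p3) ⇒ ((p3 ⇒ p2) + ¬p2) = 0 ⇒ 1 = 1
((p3 ⇒ p2) + ¬p2) ⇒ ((p1 ⇒ p3) ⇒ ((p3 ⇒ p2) + ¬p2)) = 1 ⇒ 1 = 1
and checking the remaining 63 assignments likewise gives ≥ 1 in every case.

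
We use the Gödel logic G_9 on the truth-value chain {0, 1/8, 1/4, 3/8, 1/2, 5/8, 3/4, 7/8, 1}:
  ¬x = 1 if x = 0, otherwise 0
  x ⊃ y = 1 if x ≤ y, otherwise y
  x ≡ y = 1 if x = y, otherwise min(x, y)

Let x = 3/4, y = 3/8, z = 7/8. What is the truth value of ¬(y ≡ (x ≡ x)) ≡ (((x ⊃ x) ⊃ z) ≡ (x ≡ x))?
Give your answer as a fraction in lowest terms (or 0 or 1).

x ≡ x = 3/4 ≡ 3/4 = 1
y ≡ (x ≡ x) = 3/8 ≡ 1 = 3/8
¬(y ≡ (x ≡ x)) = ¬3/8 = 0
x ⊃ x = 3/4 ⊃ 3/4 = 1
(x ⊃ x) ⊃ z = 1 ⊃ 7/8 = 7/8
x ≡ x = 3/4 ≡ 3/4 = 1
((x ⊃ x) ⊃ z) ≡ (x ≡ x) = 7/8 ≡ 1 = 7/8
¬(y ≡ (x ≡ x)) ≡ (((x ⊃ x) ⊃ z) ≡ (x ≡ x)) = 0 ≡ 7/8 = 0

0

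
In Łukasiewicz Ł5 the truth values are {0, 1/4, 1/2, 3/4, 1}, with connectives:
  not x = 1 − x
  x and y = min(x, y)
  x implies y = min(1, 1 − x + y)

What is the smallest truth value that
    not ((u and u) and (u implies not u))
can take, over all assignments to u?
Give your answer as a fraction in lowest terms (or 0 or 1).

Take u = 1/2:
u and u = 1/2 and 1/2 = 1/2
not u = not 1/2 = 1/2
u implies not u = 1/2 implies 1/2 = 1
(u and u) and (u implies not u) = 1/2 and 1 = 1/2
not ((u and u) and (u implies not u)) = not 1/2 = 1/2
No assignment yields a value below 1/2, so this is the minimum.

1/2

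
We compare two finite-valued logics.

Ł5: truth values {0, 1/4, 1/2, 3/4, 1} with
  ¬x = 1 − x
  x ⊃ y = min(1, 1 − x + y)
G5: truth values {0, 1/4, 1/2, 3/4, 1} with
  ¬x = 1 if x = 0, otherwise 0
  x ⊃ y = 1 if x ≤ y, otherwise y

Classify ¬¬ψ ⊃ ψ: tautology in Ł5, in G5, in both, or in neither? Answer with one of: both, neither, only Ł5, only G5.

In Ł5: every assignment gives 1 — tautology.
In G5: at ψ = 1/4 the value is 1/4 — not a tautology.

only Ł5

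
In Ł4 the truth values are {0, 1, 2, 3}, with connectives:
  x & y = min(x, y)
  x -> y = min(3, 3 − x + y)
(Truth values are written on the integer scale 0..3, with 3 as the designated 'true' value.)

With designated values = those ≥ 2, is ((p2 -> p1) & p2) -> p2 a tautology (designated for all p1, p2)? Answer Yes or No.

Yes

p1 = 0, p2 = 0 ↦ 3
p1 = 0, p2 = 1 ↦ 3
p1 = 0, p2 = 2 ↦ 3
p1 = 0, p2 = 3 ↦ 3
p1 = 1, p2 = 0 ↦ 3
p1 = 1, p2 = 1 ↦ 3
p1 = 1, p2 = 2 ↦ 3
p1 = 1, p2 = 3 ↦ 3
p1 = 2, p2 = 0 ↦ 3
p1 = 2, p2 = 1 ↦ 3
p1 = 2, p2 = 2 ↦ 3
p1 = 2, p2 = 3 ↦ 3
p1 = 3, p2 = 0 ↦ 3
p1 = 3, p2 = 1 ↦ 3
p1 = 3, p2 = 2 ↦ 3
p1 = 3, p2 = 3 ↦ 3
Every assignment gives a value ≥ 2.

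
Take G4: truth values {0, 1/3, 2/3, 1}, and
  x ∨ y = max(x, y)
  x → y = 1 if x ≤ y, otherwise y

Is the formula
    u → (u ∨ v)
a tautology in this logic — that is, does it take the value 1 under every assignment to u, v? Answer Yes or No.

u = 0, v = 0 ↦ 1
u = 0, v = 1/3 ↦ 1
u = 0, v = 2/3 ↦ 1
u = 0, v = 1 ↦ 1
u = 1/3, v = 0 ↦ 1
u = 1/3, v = 1/3 ↦ 1
u = 1/3, v = 2/3 ↦ 1
u = 1/3, v = 1 ↦ 1
u = 2/3, v = 0 ↦ 1
u = 2/3, v = 1/3 ↦ 1
u = 2/3, v = 2/3 ↦ 1
u = 2/3, v = 1 ↦ 1
u = 1, v = 0 ↦ 1
u = 1, v = 1/3 ↦ 1
u = 1, v = 2/3 ↦ 1
u = 1, v = 1 ↦ 1
Every assignment gives a value ≥ 1.

Yes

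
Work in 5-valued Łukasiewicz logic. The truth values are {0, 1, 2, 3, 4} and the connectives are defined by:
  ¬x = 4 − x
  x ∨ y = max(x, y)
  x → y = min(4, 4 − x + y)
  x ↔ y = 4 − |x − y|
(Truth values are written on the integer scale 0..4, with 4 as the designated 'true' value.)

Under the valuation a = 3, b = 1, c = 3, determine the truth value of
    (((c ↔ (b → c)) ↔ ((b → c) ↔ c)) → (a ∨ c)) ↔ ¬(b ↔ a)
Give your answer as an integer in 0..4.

3

b → c = 1 → 3 = 4
c ↔ (b → c) = 3 ↔ 4 = 3
b → c = 1 → 3 = 4
(b → c) ↔ c = 4 ↔ 3 = 3
(c ↔ (b → c)) ↔ ((b → c) ↔ c) = 3 ↔ 3 = 4
a ∨ c = 3 ∨ 3 = 3
((c ↔ (b → c)) ↔ ((b → c) ↔ c)) → (a ∨ c) = 4 → 3 = 3
b ↔ a = 1 ↔ 3 = 2
¬(b ↔ a) = ¬2 = 2
(((c ↔ (b → c)) ↔ ((b → c) ↔ c)) → (a ∨ c)) ↔ ¬(b ↔ a) = 3 ↔ 2 = 3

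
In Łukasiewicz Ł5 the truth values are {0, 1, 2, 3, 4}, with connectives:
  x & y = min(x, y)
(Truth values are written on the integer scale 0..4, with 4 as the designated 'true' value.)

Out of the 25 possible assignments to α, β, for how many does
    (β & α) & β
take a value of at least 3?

4

value 4: 1 assignment (counts)
value 3: 3 assignments (counts)
value 2: 5 assignments
value 1: 7 assignments
value 0: 9 assignments
So 4 of the 25 assignments meet the threshold.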